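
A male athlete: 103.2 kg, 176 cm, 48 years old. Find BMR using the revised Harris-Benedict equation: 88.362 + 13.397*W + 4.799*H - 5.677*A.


Intercept = 88.362
Weight contribution = 13.397 * 103.2 = 1382.5704
Height contribution = 4.799 * 176 = 844.624
Age contribution = 5.677 * 48 = 272.496
BMR = 88.362 + 1382.5704 + 844.624 - 272.496
= 2043.06 kcal/day

2043.06 kcal/day


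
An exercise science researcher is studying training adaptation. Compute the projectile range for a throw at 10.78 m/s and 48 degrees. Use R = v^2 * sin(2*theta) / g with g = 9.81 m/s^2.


Two times the angle = 96 degrees
sin(96) = 0.994522
R = 116.2084 * 0.994522 / 9.81 = 11.781 m

11.781 m


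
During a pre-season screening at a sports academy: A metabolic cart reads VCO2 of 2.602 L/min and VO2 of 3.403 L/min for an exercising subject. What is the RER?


RER = VCO2 / VO2 = 2.602 / 3.403 = 0.7646

0.7646


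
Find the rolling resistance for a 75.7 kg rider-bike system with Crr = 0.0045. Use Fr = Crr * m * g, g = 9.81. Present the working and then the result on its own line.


m * g = 75.7 * 9.81 = 742.617 N
Fr = 0.0045 * 742.617 = 3.342 N

3.342 N


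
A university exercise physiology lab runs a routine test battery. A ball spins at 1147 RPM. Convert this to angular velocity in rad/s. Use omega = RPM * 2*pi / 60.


omega = 1147 * 2 * pi / 60
= 1147 * 6.28318531 / 60
= 7206.814 / 60
= 120.114 rad/s

120.114 rad/s


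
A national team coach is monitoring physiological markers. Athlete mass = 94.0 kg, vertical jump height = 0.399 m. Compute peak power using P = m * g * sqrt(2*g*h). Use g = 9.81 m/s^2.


sqrt(2 * 9.81 * 0.399) = sqrt(7.82838) = 2.797924 m/s
P = 94.0 * 9.81 * 2.797924
= 2580.08 W

2580.08 W


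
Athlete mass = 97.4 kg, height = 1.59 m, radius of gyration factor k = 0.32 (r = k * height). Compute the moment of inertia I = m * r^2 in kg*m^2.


r = k * height = 0.32 * 1.59 = 0.5088 m
r^2 = 0.5088^2 = 0.258877
I = 97.4 * 0.258877 = 25.215 kg*m^2

25.215 kg*m^2


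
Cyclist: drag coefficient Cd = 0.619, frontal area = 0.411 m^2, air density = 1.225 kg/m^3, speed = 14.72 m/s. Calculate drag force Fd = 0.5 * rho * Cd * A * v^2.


v^2 = 14.72^2 = 216.6784
Fd = 0.5 * 1.225 * 0.619 * 0.411 * 216.6784
= 33.764 N

33.764 N


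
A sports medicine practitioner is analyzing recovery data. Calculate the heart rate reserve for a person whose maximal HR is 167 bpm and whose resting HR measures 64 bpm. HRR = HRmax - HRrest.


HRmax = 167 bpm
HRrest = 64 bpm
HRR = 167 - 64 = 103 bpm

103 bpm


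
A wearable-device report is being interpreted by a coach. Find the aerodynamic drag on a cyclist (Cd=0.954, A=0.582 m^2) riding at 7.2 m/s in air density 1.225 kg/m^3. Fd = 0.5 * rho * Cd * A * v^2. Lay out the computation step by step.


Fd = 0.5 * 1.225 * 0.954 * 0.582 * 7.2^2
= 0.5 * 1.225 * 0.954 * 0.582 * 51.84
= 17.63 N

17.63 N


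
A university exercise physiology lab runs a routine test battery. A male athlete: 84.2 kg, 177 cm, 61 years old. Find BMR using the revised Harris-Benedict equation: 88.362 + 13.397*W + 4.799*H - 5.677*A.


Intercept = 88.362
Weight contribution = 13.397 * 84.2 = 1128.0274
Height contribution = 4.799 * 177 = 849.423
Age contribution = 5.677 * 61 = 346.297
BMR = 88.362 + 1128.0274 + 849.423 - 346.297
= 1719.52 kcal/day

1719.52 kcal/day


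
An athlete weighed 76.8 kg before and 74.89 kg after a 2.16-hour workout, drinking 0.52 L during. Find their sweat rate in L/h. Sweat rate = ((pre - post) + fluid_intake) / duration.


Body mass change = 1.91 kg
Total sweat loss = 1.91 + 0.52 = 2.43 L
Rate = 2.43 / 2.16 = 1.125 L/h

1.125 L/h


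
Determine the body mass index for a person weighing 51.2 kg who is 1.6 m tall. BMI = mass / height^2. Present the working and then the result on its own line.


BMI = mass / height^2
= 51.2 / 1.6^2
= 51.2 / 2.56
= 20.0 kg/m^2

20.0 kg/m^2


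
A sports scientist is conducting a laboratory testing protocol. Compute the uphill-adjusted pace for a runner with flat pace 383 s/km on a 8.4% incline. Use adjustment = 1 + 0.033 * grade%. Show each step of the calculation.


Adjustment factor = 1 + 0.033 * 8.4 = 1.2772
Grade-adjusted pace = 383 * 1.2772 = 489.17 s/km

489.17 s/km


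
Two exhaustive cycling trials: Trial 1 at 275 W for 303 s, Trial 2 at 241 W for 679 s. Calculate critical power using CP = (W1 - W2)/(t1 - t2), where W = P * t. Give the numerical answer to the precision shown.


W1 = 275 * 303 = 83325 J
W2 = 241 * 679 = 163639 J
CP = (83325 - 163639) / (303 - 679)
= -80314 / -376
= 213.6 W

213.6 W


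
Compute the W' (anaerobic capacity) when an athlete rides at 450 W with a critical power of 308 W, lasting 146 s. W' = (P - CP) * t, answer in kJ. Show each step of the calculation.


Above-CP power = 142 W
Duration = 146 s
W' = 142 * 146 = 20732 J
Convert: 20732 / 1000 = 20.732 kJ

20.732 kJ


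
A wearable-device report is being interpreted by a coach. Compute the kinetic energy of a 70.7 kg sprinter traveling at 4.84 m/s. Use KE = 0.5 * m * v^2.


Velocity squared = 23.4256
KE = 0.5 * 70.7 * 23.4256 = 828.09 J

828.09 J


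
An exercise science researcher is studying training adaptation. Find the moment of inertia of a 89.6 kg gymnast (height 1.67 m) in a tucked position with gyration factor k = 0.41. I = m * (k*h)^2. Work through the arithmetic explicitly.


Radius of gyration = 0.41 * 1.67 = 0.6847 m
I = 89.6 * 0.6847^2
= 89.6 * 0.468814
= 42.006 kg*m^2

42.006 kg*m^2


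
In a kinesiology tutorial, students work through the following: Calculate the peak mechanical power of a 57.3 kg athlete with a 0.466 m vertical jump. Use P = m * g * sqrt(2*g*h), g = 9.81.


First, sqrt(2gh) = sqrt(2 * 9.81 * 0.466)
= sqrt(9.14292) = 3.023726 m/s
Power = 57.3 * 9.81 * 3.023726 = 1699.68 W

1699.68 W


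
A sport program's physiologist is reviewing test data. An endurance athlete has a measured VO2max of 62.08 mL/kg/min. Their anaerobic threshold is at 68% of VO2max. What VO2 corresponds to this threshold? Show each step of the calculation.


Anaerobic threshold VO2 = VO2max * 68%
= 62.08 * 0.68
= 42.21 mL/kg/min

42.21 mL/kg/min


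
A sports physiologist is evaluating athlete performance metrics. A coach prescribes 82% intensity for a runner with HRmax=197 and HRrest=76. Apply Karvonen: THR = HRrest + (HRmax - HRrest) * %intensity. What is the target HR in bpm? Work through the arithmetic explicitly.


Heart rate reserve = 197 - 76 = 121
Intensity fraction = 82 / 100 = 0.82
THR = 76 + 121 * 0.82 = 175.22 bpm

175.22 bpm


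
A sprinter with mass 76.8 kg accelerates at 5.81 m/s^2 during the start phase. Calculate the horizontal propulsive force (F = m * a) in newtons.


F = m * a
= 76.8 * 5.81
= 446.21 N

446.21 N


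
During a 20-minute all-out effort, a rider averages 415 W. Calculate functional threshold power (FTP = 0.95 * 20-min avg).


FTP = 0.95 * 415
= 394.25 W

394.25 W


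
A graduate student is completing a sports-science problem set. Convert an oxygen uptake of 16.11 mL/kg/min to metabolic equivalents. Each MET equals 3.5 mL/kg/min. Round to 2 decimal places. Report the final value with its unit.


One MET = 3.5 mL/kg/min
Number of METs = 16.11 / 3.5
= 4.6 METs

4.6 METs


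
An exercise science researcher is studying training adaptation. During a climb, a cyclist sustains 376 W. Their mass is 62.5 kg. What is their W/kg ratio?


Power-to-weight = 376 W / 62.5 kg
= 6.016 W/kg

6.016 W/kg


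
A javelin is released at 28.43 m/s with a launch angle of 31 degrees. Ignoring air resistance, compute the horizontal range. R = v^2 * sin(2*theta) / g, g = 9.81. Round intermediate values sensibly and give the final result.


Launch speed squared = 808.2649
sin(2 * 31 deg) = 0.882948
Range = 808.2649 * 0.882948 / 9.81
= 72.748 m

72.748 m


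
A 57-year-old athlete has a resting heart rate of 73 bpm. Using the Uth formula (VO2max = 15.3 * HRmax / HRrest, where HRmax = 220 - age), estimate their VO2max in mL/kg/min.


HRmax = 220 - 57 = 163 bpm
Ratio = HRmax / HRrest = 163 / 73 = 2.2329
VO2max = 15.3 * 2.2329 = 34.16 mL/kg/min

34.16 mL/kg/min


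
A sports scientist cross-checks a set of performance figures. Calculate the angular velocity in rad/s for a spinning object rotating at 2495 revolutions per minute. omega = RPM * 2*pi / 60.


omega = RPM * 2*pi / 60
= 2495 * 6.28318531 / 60
= 261.276 rad/s

261.276 rad/s


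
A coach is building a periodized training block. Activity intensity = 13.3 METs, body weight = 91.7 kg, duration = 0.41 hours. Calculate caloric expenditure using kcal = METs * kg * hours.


kcal = 13.3 * 91.7 * 0.41
= 1219.61 * 0.41
= 500.04 kcal

500.04 kcal


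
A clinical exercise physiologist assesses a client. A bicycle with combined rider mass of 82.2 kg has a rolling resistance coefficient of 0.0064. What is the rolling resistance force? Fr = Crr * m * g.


Fr = 0.0064 * 82.2 * 9.81
= 0.52608 * 9.81
= 5.161 N

5.161 N


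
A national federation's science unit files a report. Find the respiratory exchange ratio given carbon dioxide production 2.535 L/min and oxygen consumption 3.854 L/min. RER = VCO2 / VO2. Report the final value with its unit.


VCO2 = 2.535 L/min
VO2 = 3.854 L/min
RER = 2.535 / 3.854 = 0.6578

0.6578


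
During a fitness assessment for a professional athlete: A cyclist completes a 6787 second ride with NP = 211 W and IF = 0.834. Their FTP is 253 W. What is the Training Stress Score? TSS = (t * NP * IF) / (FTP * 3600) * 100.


t * NP * IF = 6787 * 211 * 0.834 = 1194335.538
FTP * 3600 = 910800
TSS = (1194335.538 / 910800) * 100 = 131.13

131.13 TSS


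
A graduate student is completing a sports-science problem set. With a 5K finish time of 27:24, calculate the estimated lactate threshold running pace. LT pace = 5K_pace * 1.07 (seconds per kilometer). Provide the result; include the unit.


Race duration = 1644 s for 5 km
Average pace = 1644 / 5 = 328.8 s/km
LT pace = 328.8 * 1.07
= 351.82 s/km

351.82 s/km


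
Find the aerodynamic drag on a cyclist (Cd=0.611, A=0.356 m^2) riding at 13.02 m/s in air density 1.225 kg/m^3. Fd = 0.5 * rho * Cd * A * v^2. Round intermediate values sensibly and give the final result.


Fd = 0.5 * 1.225 * 0.611 * 0.356 * 13.02^2
= 0.5 * 1.225 * 0.611 * 0.356 * 169.5204
= 22.585 N

22.585 N


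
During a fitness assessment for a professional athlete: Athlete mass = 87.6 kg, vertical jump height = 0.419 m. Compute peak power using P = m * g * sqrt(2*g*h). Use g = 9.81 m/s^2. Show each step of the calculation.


sqrt(2 * 9.81 * 0.419) = sqrt(8.22078) = 2.86719 m/s
P = 87.6 * 9.81 * 2.86719
= 2463.94 W

2463.94 W


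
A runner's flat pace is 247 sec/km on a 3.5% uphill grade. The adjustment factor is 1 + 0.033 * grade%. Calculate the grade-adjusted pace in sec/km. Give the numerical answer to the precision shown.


Factor = 1 + 0.033 * 3.5 = 1.1155
Adjusted pace = 247 * 1.1155
= 275.53 sec/km

275.53 s/km


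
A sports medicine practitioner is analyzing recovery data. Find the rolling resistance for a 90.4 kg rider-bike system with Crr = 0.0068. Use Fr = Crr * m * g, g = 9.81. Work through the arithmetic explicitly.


m * g = 90.4 * 9.81 = 886.824 N
Fr = 0.0068 * 886.824 = 6.03 N

6.03 N


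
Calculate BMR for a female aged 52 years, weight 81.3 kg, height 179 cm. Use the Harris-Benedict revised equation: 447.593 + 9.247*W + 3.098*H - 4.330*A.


Substituting values:
W term = 9.247 * 81.3 = 751.7811
H term = 3.098 * 179 = 554.542
A term = 4.330 * 52 = 225.16
BMR = 1528.76 kcal/day

1528.76 kcal/day


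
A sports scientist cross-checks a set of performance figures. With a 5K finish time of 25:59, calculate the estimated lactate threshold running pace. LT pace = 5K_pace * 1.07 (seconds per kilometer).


Race duration = 1559 s for 5 km
Average pace = 1559 / 5 = 311.8 s/km
LT pace = 311.8 * 1.07
= 333.63 s/km

333.63 s/km


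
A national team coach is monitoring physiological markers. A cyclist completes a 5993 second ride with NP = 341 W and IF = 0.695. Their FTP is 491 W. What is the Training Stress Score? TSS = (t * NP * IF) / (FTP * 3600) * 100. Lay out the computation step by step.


t * NP * IF = 5993 * 341 * 0.695 = 1420311.035
FTP * 3600 = 1767600
TSS = (1420311.035 / 1767600) * 100 = 80.35

80.35 TSS


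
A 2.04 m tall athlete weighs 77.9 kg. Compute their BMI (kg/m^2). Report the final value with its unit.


height^2 = 4.1616 m^2
BMI = 77.9 / 4.1616 = 18.72 kg/m^2

18.72 kg/m^2


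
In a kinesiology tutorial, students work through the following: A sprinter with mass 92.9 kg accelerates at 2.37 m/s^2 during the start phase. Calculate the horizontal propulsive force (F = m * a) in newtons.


F = m * a
= 92.9 * 2.37
= 220.17 N

220.17 N


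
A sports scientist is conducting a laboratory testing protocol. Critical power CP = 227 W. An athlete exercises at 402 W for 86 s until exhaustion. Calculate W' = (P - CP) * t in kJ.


P - CP = 402 - 227 = 175 W
W' = 175 * 86 = 15050 J
= 15050 / 1000 = 15.05 kJ

15.05 kJ


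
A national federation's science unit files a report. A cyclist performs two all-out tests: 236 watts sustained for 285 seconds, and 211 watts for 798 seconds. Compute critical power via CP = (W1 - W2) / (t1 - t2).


W1 = P1 * t1 = 236 * 285 = 67260 J
W2 = P2 * t2 = 211 * 798 = 168378 J
CP = (67260 - 168378) / (285 - 798)
= 197.11 W

197.11 W


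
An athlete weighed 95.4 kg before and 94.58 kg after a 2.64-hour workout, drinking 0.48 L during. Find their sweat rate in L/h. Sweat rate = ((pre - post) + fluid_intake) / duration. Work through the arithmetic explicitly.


Body mass change = 0.82 kg
Total sweat loss = 0.82 + 0.48 = 1.3 L
Rate = 1.3 / 2.64 = 0.492 L/h

0.492 L/h


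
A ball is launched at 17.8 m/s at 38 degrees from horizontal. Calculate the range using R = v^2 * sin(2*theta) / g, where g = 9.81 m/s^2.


sin(2 * 38) = sin(76) = 0.970296
v^2 = 17.8^2 = 316.84
R = 316.84 * 0.970296 / 9.81
= 31.338 m

31.338 m


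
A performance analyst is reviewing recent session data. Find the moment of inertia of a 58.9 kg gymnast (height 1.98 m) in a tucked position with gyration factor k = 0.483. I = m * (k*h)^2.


Radius of gyration = 0.483 * 1.98 = 0.95634 m
I = 58.9 * 0.95634^2
= 58.9 * 0.914586
= 53.869 kg*m^2

53.869 kg*m^2


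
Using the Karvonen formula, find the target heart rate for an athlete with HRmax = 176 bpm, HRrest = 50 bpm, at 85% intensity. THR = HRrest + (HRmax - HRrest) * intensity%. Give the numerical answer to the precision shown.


HRR = 176 - 50 = 126
THR = 50 + 126 * 0.85
= 50 + 107.1
= 157.1 bpm

157.1 bpm


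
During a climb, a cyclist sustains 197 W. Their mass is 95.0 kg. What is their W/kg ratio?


Power-to-weight = 197 W / 95.0 kg
= 2.074 W/kg

2.074 W/kg


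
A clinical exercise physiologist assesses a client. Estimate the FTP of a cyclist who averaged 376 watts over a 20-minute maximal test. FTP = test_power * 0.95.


FTP = 376 * 0.95 = 357.2 W

357.2 W


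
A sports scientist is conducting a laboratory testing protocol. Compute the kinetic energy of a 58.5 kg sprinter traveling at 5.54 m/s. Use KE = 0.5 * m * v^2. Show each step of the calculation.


Velocity squared = 30.6916
KE = 0.5 * 58.5 * 30.6916 = 897.73 J

897.73 J


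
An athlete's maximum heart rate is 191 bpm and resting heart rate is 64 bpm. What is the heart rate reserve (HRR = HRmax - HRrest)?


HRR = HRmax - HRrest
= 191 - 64
= 127 bpm

127 bpm


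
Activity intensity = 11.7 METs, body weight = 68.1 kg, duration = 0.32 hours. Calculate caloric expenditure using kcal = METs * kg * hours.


kcal = 11.7 * 68.1 * 0.32
= 796.77 * 0.32
= 254.97 kcal

254.97 kcal


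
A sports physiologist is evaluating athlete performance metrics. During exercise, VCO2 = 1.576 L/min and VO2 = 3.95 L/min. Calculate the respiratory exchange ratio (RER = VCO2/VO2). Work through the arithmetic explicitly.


RER = VCO2 / VO2
= 1.576 / 3.95
= 0.399

0.399


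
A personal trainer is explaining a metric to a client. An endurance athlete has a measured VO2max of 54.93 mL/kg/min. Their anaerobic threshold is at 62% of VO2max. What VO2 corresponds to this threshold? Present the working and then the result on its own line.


Anaerobic threshold VO2 = VO2max * 62%
= 54.93 * 0.62
= 34.06 mL/kg/min

34.06 mL/kg/min


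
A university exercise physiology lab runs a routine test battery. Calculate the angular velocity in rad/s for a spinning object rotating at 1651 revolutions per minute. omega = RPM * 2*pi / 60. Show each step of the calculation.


omega = RPM * 2*pi / 60
= 1651 * 6.28318531 / 60
= 172.892 rad/s

172.892 rad/s


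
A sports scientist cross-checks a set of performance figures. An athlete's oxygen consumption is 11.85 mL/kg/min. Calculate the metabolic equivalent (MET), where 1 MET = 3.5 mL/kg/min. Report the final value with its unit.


MET = VO2 / 3.5
= 11.85 / 3.5
= 3.39 METs

3.39 METs


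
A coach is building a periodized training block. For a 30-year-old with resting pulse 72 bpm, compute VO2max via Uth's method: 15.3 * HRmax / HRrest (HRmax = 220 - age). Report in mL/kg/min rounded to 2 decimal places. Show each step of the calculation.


Step 1: HRmax = 220 - 30 = 190 bpm
Step 2: Ratio = 190 / 72 = 2.6389
Step 3: VO2max = 15.3 * 2.6389 = 40.38 mL/kg/min

40.38 mL/kg/min


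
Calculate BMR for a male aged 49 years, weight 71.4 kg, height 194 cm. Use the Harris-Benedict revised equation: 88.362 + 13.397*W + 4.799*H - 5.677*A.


Substituting values:
W term = 13.397 * 71.4 = 956.5458
H term = 4.799 * 194 = 931.006
A term = 5.677 * 49 = 278.173
BMR = 1697.74 kcal/day

1697.74 kcal/day


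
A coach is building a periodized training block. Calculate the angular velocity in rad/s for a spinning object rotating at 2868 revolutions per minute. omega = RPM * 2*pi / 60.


omega = RPM * 2*pi / 60
= 2868 * 6.28318531 / 60
= 300.336 rad/s

300.336 rad/s


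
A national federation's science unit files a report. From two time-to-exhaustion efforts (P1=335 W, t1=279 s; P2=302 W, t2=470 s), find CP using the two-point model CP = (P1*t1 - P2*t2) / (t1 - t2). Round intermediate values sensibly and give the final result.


Work in trial 1 = 93465 J
Work in trial 2 = 141940 J
Delta work = -48475 J
Delta time = -191 s
CP = -48475 / -191 = 253.8 W

253.8 W


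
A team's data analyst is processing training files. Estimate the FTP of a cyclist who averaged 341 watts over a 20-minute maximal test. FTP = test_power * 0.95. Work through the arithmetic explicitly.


FTP = 341 * 0.95 = 323.95 W

323.95 W


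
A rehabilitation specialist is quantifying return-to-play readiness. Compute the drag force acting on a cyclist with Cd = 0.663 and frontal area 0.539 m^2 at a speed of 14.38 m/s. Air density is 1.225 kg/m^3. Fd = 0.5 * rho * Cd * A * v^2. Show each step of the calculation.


Step 1: v^2 = 206.7844
Step 2: Fd = 0.5 * 1.225 * 0.663 * 0.539 * 206.7844
= 45.261 N

45.261 N


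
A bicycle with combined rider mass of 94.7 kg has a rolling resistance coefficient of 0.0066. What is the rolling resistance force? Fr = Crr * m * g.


Fr = 0.0066 * 94.7 * 9.81
= 0.62502 * 9.81
= 6.131 N

6.131 N


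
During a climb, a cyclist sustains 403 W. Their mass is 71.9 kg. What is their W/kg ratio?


Power-to-weight = 403 W / 71.9 kg
= 5.605 W/kg

5.605 W/kg


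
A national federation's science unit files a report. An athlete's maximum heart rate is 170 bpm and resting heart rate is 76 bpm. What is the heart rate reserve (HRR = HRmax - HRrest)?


HRR = HRmax - HRrest
= 170 - 76
= 94 bpm

94 bpm


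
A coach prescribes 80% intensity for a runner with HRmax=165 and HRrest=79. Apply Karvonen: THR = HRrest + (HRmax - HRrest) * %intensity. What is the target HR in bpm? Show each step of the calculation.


Heart rate reserve = 165 - 79 = 86
Intensity fraction = 80 / 100 = 0.8
THR = 79 + 86 * 0.8 = 147.8 bpm

147.8 bpm


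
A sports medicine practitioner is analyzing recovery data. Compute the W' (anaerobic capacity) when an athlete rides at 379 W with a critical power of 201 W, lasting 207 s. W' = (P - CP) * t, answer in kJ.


Above-CP power = 178 W
Duration = 207 s
W' = 178 * 207 = 36846 J
Convert: 36846 / 1000 = 36.846 kJ

36.846 kJ


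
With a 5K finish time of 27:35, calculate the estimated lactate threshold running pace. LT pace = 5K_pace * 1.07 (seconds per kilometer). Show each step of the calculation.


Race duration = 1655 s for 5 km
Average pace = 1655 / 5 = 331.0 s/km
LT pace = 331.0 * 1.07
= 354.17 s/km

354.17 s/km


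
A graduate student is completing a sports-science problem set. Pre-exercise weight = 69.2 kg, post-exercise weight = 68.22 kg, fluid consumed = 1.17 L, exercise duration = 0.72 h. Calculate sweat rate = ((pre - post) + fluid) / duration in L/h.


Weight loss = 69.2 - 68.22 = 0.98 kg (approx L)
Total sweat = 0.98 + 1.17 = 2.15 L
Sweat rate = 2.15 / 0.72 = 2.986 L/h

2.986 L/h


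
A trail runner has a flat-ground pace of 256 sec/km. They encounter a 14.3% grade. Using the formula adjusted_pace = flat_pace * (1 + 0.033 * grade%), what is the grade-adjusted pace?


Grade factor = 1 + 0.033 * 14.3 = 1.4719
Adjusted = 256 * 1.4719 = 376.81 sec/km

376.81 s/km


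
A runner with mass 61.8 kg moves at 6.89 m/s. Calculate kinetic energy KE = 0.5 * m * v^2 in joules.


v^2 = 6.89^2 = 47.4721
KE = 0.5 * 61.8 * 47.4721
= 1466.89 J

1466.89 J


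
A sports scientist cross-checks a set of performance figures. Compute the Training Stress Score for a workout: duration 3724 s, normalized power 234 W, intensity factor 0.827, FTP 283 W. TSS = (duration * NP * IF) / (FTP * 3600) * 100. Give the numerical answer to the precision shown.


Product = 3724 * 234 * 0.827 = 720661.032
Base = 283 * 3600 = 1018800
TSS = 720661.032 / 1018800 * 100 = 70.74

70.74 TSS


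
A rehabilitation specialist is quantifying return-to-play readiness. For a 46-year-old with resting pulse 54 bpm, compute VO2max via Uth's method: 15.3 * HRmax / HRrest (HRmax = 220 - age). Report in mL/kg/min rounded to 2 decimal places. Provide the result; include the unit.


Step 1: HRmax = 220 - 46 = 174 bpm
Step 2: Ratio = 174 / 54 = 3.2222
Step 3: VO2max = 15.3 * 3.2222 = 49.3 mL/kg/min

49.3 mL/kg/min


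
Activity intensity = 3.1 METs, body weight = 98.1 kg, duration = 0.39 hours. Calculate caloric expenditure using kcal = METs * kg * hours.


kcal = 3.1 * 98.1 * 0.39
= 304.11 * 0.39
= 118.6 kcal

118.6 kcal


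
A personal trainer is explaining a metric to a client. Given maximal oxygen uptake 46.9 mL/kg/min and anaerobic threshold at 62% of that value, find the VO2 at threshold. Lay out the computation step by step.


Percentage as decimal = 0.62
VO2 at AT = 46.9 * 0.62 = 29.08 mL/kg/min

29.08 mL/kg/min


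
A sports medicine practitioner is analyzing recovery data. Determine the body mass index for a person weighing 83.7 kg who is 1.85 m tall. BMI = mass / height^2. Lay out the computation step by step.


BMI = mass / height^2
= 83.7 / 1.85^2
= 83.7 / 3.4225
= 24.46 kg/m^2

24.46 kg/m^2


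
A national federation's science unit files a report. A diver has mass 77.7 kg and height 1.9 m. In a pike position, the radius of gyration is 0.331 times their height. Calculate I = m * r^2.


r = 0.331 * 1.9 = 0.6289 m
I = m * r^2 = 77.7 * 0.395515 = 30.732 kg*m^2

30.732 kg*m^2


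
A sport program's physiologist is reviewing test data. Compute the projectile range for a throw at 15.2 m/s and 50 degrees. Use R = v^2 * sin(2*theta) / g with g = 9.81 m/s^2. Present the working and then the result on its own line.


Two times the angle = 100 degrees
sin(100) = 0.984808
R = 231.04 * 0.984808 / 9.81 = 23.194 m

23.194 m


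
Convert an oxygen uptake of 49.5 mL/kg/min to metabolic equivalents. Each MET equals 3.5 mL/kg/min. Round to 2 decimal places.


One MET = 3.5 mL/kg/min
Number of METs = 49.5 / 3.5
= 14.14 METs

14.14 METs


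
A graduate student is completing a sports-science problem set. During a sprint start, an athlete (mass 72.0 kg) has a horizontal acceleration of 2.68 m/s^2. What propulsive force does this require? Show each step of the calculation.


Propulsive force = mass * acceleration
= 72.0 kg * 2.68 m/s^2
= 192.96 N

192.96 N


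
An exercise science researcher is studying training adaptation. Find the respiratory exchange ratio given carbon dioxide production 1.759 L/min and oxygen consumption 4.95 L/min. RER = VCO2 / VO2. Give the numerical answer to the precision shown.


VCO2 = 1.759 L/min
VO2 = 4.95 L/min
RER = 1.759 / 4.95 = 0.3554

0.3554


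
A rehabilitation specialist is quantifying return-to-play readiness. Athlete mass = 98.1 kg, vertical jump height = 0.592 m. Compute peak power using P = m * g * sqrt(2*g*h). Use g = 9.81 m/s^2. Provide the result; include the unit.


sqrt(2 * 9.81 * 0.592) = sqrt(11.61504) = 3.408085 m/s
P = 98.1 * 9.81 * 3.408085
= 3279.81 W

3279.81 W


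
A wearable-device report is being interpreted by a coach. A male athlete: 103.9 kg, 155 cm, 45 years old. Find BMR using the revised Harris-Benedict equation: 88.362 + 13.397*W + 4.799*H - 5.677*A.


Intercept = 88.362
Weight contribution = 13.397 * 103.9 = 1391.9483
Height contribution = 4.799 * 155 = 743.845
Age contribution = 5.677 * 45 = 255.465
BMR = 88.362 + 1391.9483 + 743.845 - 255.465
= 1968.69 kcal/day

1968.69 kcal/day


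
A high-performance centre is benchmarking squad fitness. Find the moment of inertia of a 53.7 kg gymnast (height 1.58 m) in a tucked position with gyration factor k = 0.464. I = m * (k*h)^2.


Radius of gyration = 0.464 * 1.58 = 0.73312 m
I = 53.7 * 0.73312^2
= 53.7 * 0.537465
= 28.862 kg*m^2

28.862 kg*m^2


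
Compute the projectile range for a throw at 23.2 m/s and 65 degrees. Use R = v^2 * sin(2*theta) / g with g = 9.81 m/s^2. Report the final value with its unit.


Two times the angle = 130 degrees
sin(130) = 0.766044
R = 538.24 * 0.766044 / 9.81 = 42.03 m

42.03 m


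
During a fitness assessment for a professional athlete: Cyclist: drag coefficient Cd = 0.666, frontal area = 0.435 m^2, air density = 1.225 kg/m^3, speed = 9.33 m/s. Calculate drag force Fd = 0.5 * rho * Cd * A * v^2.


v^2 = 9.33^2 = 87.0489
Fd = 0.5 * 1.225 * 0.666 * 0.435 * 87.0489
= 15.447 N

15.447 N


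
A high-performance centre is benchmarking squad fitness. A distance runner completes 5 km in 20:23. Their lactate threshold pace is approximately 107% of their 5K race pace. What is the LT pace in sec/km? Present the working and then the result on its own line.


Convert to seconds: 20 min 23 s = 1223 s
Pace per km = 1223 / 5 = 244.6 s/km
LT pace = 244.6 * 1.07 = 261.72 s/km

261.72 s/km


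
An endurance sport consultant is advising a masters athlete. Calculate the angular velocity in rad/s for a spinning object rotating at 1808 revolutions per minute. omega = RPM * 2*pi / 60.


omega = RPM * 2*pi / 60
= 1808 * 6.28318531 / 60
= 189.333 rad/s

189.333 rad/s


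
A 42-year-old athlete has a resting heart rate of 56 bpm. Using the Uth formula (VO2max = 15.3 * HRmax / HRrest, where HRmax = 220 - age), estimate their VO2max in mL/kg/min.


HRmax = 220 - 42 = 178 bpm
Ratio = HRmax / HRrest = 178 / 56 = 3.1786
VO2max = 15.3 * 3.1786 = 48.63 mL/kg/min

48.63 mL/kg/min


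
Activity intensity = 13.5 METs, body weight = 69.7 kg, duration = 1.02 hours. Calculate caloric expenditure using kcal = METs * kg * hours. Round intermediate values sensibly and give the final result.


kcal = 13.5 * 69.7 * 1.02
= 940.95 * 1.02
= 959.77 kcal

959.77 kcal


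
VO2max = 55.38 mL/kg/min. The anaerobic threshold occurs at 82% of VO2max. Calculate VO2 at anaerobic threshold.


AT fraction = 82 / 100 = 0.82
AT VO2 = 55.38 * 0.82
= 45.41 mL/kg/min

45.41 mL/kg/min


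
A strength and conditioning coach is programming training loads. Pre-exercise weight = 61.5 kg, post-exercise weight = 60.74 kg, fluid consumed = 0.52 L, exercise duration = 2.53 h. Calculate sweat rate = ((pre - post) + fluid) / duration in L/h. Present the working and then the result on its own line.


Weight loss = 61.5 - 60.74 = 0.76 kg (approx L)
Total sweat = 0.76 + 0.52 = 1.28 L
Sweat rate = 1.28 / 2.53 = 0.506 L/h

0.506 L/h


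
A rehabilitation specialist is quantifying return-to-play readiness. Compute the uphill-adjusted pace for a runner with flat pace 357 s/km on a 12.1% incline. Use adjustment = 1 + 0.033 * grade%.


Adjustment factor = 1 + 0.033 * 12.1 = 1.3993
Grade-adjusted pace = 357 * 1.3993 = 499.55 s/km

499.55 s/km


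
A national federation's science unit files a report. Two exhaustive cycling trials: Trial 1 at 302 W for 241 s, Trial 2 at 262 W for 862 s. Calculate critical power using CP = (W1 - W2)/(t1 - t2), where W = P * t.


W1 = 302 * 241 = 72782 J
W2 = 262 * 862 = 225844 J
CP = (72782 - 225844) / (241 - 862)
= -153062 / -621
= 246.48 W

246.48 W


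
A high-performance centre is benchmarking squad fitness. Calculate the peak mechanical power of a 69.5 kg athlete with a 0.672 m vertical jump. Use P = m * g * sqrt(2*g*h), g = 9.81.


First, sqrt(2gh) = sqrt(2 * 9.81 * 0.672)
= sqrt(13.18464) = 3.631066 m/s
Power = 69.5 * 9.81 * 3.631066 = 2475.64 W

2475.64 W


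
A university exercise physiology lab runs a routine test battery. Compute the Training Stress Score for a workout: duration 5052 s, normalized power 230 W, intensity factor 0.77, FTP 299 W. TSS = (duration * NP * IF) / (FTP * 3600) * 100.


Product = 5052 * 230 * 0.77 = 894709.2
Base = 299 * 3600 = 1076400
TSS = 894709.2 / 1076400 * 100 = 83.12

83.12 TSS


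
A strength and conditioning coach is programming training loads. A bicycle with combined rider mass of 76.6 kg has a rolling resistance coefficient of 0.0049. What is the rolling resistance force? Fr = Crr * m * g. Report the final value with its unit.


Fr = 0.0049 * 76.6 * 9.81
= 0.37534 * 9.81
= 3.682 N

3.682 N


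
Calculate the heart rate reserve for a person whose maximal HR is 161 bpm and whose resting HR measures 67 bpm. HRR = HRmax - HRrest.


HRmax = 161 bpm
HRrest = 67 bpm
HRR = 161 - 67 = 94 bpm

94 bpm


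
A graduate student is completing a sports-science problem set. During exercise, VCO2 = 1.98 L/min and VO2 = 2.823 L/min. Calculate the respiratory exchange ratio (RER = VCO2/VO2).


RER = VCO2 / VO2
= 1.98 / 2.823
= 0.7014

0.7014


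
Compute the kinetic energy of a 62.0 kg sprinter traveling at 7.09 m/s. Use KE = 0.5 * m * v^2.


Velocity squared = 50.2681
KE = 0.5 * 62.0 * 50.2681 = 1558.31 J

1558.31 J


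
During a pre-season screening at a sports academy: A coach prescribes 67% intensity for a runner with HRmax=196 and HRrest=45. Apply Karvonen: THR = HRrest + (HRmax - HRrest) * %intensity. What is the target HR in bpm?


Heart rate reserve = 196 - 45 = 151
Intensity fraction = 67 / 100 = 0.67
THR = 45 + 151 * 0.67 = 146.17 bpm

146.17 bpm


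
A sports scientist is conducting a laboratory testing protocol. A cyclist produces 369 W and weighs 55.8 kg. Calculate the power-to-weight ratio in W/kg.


P/W = power / mass
= 369 / 55.8
= 6.613 W/kg

6.613 W/kg


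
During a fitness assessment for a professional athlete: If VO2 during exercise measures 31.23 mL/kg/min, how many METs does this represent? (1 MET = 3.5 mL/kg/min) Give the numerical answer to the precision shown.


METs = VO2 / 3.5 = 31.23 / 3.5 = 8.92

8.92 METs


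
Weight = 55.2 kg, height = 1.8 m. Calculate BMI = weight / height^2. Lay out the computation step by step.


height^2 = 1.8^2 = 3.24
BMI = 55.2 / 3.24 = 17.04 kg/m^2

17.04 kg/m^2


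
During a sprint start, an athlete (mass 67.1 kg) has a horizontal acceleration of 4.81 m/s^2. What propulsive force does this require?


Propulsive force = mass * acceleration
= 67.1 kg * 4.81 m/s^2
= 322.75 N

322.75 N


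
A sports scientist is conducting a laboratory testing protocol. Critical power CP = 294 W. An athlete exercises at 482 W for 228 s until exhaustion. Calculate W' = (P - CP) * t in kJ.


P - CP = 482 - 294 = 188 W
W' = 188 * 228 = 42864 J
= 42864 / 1000 = 42.864 kJ

42.864 kJ


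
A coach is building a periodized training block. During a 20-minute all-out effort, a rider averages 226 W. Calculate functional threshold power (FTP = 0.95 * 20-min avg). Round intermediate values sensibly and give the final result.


FTP = 0.95 * 226
= 214.7 W

214.7 W


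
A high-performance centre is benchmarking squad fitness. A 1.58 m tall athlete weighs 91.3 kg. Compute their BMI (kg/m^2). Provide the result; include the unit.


height^2 = 2.4964 m^2
BMI = 91.3 / 2.4964 = 36.57 kg/m^2

36.57 kg/m^2


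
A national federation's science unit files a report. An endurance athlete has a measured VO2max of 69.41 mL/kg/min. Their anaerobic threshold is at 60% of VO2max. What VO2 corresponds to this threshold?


Anaerobic threshold VO2 = VO2max * 60%
= 69.41 * 0.6
= 41.65 mL/kg/min

41.65 mL/kg/min


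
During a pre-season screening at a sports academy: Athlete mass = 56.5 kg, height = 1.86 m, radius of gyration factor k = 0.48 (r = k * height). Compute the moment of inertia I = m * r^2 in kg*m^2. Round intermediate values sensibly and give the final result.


r = k * height = 0.48 * 1.86 = 0.8928 m
r^2 = 0.8928^2 = 0.797092
I = 56.5 * 0.797092 = 45.036 kg*m^2

45.036 kg*m^2


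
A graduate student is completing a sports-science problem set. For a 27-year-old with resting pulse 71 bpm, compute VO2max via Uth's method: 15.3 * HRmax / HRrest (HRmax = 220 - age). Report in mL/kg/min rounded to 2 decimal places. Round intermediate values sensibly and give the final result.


Step 1: HRmax = 220 - 27 = 193 bpm
Step 2: Ratio = 193 / 71 = 2.7183
Step 3: VO2max = 15.3 * 2.7183 = 41.59 mL/kg/min

41.59 mL/kg/min


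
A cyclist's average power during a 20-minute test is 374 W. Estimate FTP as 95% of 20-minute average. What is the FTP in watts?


FTP = 20-min power * 0.95
= 374 * 0.95
= 355.3 W

355.3 W


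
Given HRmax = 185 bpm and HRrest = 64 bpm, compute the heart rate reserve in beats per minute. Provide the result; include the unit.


Heart rate reserve = maximum HR minus resting HR
HRR = 185 - 64 = 121 bpm

121 bpm


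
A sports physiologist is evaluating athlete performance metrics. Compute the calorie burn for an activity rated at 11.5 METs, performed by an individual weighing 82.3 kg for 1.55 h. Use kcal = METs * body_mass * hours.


Product of METs and mass = 11.5 * 82.3 = 946.45
Total kcal = 946.45 * 1.55 = 1467.0 kcal

1467.0 kcal


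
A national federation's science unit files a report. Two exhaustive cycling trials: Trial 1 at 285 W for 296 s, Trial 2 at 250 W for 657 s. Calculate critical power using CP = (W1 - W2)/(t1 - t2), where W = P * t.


W1 = 285 * 296 = 84360 J
W2 = 250 * 657 = 164250 J
CP = (84360 - 164250) / (296 - 657)
= -79890 / -361
= 221.3 W

221.3 W


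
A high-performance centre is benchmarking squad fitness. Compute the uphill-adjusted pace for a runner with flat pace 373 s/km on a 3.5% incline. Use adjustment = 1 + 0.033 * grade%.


Adjustment factor = 1 + 0.033 * 3.5 = 1.1155
Grade-adjusted pace = 373 * 1.1155 = 416.08 s/km

416.08 s/km


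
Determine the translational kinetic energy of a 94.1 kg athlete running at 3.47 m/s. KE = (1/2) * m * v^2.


KE = 0.5 * m * v^2
= 0.5 * 94.1 * 3.47^2
= 0.5 * 94.1 * 12.0409
= 566.52 J

566.52 J


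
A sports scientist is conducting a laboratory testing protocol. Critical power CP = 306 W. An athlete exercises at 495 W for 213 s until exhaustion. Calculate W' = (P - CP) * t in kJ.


P - CP = 495 - 306 = 189 W
W' = 189 * 213 = 40257 J
= 40257 / 1000 = 40.257 kJ

40.257 kJ


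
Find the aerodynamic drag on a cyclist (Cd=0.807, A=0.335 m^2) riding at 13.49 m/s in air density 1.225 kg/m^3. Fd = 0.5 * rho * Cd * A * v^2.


Fd = 0.5 * 1.225 * 0.807 * 0.335 * 13.49^2
= 0.5 * 1.225 * 0.807 * 0.335 * 181.9801
= 30.133 N

30.133 N


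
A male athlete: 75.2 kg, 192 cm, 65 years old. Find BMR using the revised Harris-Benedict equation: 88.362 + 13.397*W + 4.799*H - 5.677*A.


Intercept = 88.362
Weight contribution = 13.397 * 75.2 = 1007.4544
Height contribution = 4.799 * 192 = 921.408
Age contribution = 5.677 * 65 = 369.005
BMR = 88.362 + 1007.4544 + 921.408 - 369.005
= 1648.22 kcal/day

1648.22 kcal/day


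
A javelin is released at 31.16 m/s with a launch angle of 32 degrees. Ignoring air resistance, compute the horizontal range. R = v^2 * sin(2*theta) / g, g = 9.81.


Launch speed squared = 970.9456
sin(2 * 32 deg) = 0.898794
Range = 970.9456 * 0.898794 / 9.81
= 88.958 m

88.958 m


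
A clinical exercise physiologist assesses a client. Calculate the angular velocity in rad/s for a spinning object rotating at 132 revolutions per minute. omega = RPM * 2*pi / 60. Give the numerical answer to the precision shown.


omega = RPM * 2*pi / 60
= 132 * 6.28318531 / 60
= 13.823 rad/s

13.823 rad/s


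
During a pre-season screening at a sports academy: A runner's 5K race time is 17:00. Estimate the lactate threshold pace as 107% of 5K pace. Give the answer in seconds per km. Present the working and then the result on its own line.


Total race time = 17*60 + 0 = 1020 seconds
5K pace = 1020 / 5 = 204.0 sec/km
LT pace = 204.0 * 1.07 = 218.28 sec/km

218.28 s/km


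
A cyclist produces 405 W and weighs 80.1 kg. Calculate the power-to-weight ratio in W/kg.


P/W = power / mass
= 405 / 80.1
= 5.056 W/kg

5.056 W/kg


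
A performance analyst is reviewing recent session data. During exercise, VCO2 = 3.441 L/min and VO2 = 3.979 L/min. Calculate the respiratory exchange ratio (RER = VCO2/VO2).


RER = VCO2 / VO2
= 3.441 / 3.979
= 0.8648

0.8648


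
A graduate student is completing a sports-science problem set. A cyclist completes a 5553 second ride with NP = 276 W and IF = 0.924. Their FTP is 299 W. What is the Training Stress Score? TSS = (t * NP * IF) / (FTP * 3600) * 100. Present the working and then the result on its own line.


t * NP * IF = 5553 * 276 * 0.924 = 1416148.272
FTP * 3600 = 1076400
TSS = (1416148.272 / 1076400) * 100 = 131.56

131.56 TSS


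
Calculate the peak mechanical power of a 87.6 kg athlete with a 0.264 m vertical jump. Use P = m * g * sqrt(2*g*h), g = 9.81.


First, sqrt(2gh) = sqrt(2 * 9.81 * 0.264)
= sqrt(5.17968) = 2.275891 m/s
Power = 87.6 * 9.81 * 2.275891 = 1955.8 W

1955.8 W


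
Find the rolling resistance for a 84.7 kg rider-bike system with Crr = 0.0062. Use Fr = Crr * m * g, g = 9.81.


m * g = 84.7 * 9.81 = 830.907 N
Fr = 0.0062 * 830.907 = 5.152 N

5.152 N


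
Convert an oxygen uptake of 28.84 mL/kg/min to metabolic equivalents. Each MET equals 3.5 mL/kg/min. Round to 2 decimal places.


One MET = 3.5 mL/kg/min
Number of METs = 28.84 / 3.5
= 8.24 METs

8.24 METs


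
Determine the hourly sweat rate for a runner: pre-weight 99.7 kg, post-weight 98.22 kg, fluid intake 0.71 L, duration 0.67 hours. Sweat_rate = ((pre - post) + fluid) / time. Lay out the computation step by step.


Mass lost = 99.7 - 98.22 = 1.48 kg
Add fluid consumed: 1.48 + 0.71 = 2.19 L total sweat
Sweat rate = 2.19 / 0.67 = 3.269 L/h

3.269 L/h


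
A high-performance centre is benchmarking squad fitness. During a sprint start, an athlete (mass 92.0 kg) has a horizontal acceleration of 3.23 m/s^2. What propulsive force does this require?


Propulsive force = mass * acceleration
= 92.0 kg * 3.23 m/s^2
= 297.16 N

297.16 N


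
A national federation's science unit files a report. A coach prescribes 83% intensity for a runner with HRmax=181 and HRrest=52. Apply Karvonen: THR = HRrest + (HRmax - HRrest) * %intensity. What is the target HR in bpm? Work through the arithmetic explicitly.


Heart rate reserve = 181 - 52 = 129
Intensity fraction = 83 / 100 = 0.83
THR = 52 + 129 * 0.83 = 159.07 bpm

159.07 bpm


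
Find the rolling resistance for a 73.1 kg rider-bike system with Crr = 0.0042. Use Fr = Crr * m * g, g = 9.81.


m * g = 73.1 * 9.81 = 717.111 N
Fr = 0.0042 * 717.111 = 3.012 N

3.012 N
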